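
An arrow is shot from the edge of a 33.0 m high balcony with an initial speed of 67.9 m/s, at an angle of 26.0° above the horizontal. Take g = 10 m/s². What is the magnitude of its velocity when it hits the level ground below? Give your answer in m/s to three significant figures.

Components: vₓ = 67.90 cos 26.0° = 61.03 m/s, v_y0 = 67.90 sin 26.0° = 29.77 m/s.
With up positive and y = 0 at the ground: y(t) = 33.0 + (29.77) t − 5.000 t². Setting y = 0 and taking the positive root: t = [29.77 + √(29.77² + 2·10.0·33.0)] / 10.0 = (29.77 + 39.32) / 10.0 = 6.908 s.
Vertical velocity at impact: v_y = v_y0 − g t = 29.77 − 10.0 × 6.908 = −39.32 m/s.
Speed: |v| = √(vₓ² + v_y²) = √(61.03² + 39.32²) = 72.60 m/s.

72.6 m/s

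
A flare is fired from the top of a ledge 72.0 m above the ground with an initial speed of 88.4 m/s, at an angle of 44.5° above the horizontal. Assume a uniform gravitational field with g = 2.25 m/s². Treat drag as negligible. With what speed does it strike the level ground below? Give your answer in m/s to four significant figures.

Horizontal component vₓ = 88.40 cos 44.5° = 63.05 m/s; vertical v_y0 = 88.40 sin 44.5° = 61.96 m/s.
Vertical motion (up positive, ground at y = 0): 1.125 t² − (61.96) t − 72.0 = 0, so t = (61.96 + √(61.96² + 2·2.25·72.0)) / 2.25 = (61.96 + 64.52) / 2.25 = 56.21 s.
Vertical velocity at impact: v_y = v_y0 − g t = 61.96 − 2.25 × 56.21 = −64.52 m/s.
Speed: |v| = √(vₓ² + v_y²) = √(63.05² + 64.52²) = 90.21 m/s.

90.21 m/s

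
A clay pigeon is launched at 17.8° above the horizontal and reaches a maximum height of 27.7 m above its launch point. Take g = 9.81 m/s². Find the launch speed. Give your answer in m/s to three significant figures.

At the peak v_y = 0, so v_y0 = √(2gH) = √(2 × 9.81 × 27.7) = 23.31 m/s.
v_y0 = v₀ sin θ ⇒ v₀ = 23.31 / sin 17.8° = 76.26 m/s.

76.3 m/s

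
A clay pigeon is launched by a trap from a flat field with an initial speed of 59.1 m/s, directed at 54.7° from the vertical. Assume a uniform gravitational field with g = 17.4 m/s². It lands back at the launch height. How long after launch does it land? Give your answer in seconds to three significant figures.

3.93 s

Components: vₓ = 59.10 sin 54.7° = 48.23 m/s, v_y0 = 59.10 cos 54.7° = 34.15 m/s.
Time of flight on level ground: T = 2 v_y0 / g = 2 × 34.15 / 17.4 = 3.925 s.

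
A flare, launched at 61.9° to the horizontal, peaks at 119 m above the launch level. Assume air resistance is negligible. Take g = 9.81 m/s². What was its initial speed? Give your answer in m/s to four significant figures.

54.78 m/s

At the peak v_y = 0, so v_y0 = √(2gH) = √(2 × 9.81 × 119) = 48.32 m/s.
v_y0 = v₀ sin θ ⇒ v₀ = 48.32 / sin 61.9° = 54.78 m/s.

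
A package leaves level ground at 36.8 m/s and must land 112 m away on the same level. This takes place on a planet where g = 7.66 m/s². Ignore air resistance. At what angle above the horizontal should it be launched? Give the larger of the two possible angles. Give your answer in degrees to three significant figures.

70.3°

Level-ground range R = v₀² sin(2θ)/g ⇒ sin(2θ) = gR/v₀² = 7.66 × 112 / 36.8² = 0.6335.
2θ = 39.31° or 180° − 39.31° = 140.7°, so θ = 19.65° or 70.35°.
The larger angle is 70.35°.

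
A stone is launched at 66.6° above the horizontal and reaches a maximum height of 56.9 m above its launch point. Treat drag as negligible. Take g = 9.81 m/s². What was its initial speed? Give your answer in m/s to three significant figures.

36.4 m/s

At the peak v_y = 0, so v_y0 = √(2gH) = √(2 × 9.81 × 56.9) = 33.41 m/s.
v_y0 = v₀ sin θ ⇒ v₀ = 33.41 / sin 66.6° = 36.41 m/s.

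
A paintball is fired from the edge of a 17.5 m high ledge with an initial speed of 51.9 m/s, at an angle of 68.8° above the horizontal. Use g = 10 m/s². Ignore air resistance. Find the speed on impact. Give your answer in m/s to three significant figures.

Horizontal component vₓ = 51.90 cos 68.8° = 18.77 m/s; vertical v_y0 = 51.90 sin 68.8° = 48.39 m/s.
With up positive and y = 0 at the ground: y(t) = 17.5 + (48.39) t − 5.000 t². Setting y = 0 and taking the positive root: t = [48.39 + √(48.39² + 2·10.0·17.5)] / 10.0 = (48.39 + 51.88) / 10.0 = 10.03 s.
Vertical velocity at impact: v_y = v_y0 − g t = 48.39 − 10.0 × 10.03 = −51.88 m/s.
Speed: |v| = √(vₓ² + v_y²) = √(18.77² + 51.88²) = 55.17 m/s.

55.2 m/s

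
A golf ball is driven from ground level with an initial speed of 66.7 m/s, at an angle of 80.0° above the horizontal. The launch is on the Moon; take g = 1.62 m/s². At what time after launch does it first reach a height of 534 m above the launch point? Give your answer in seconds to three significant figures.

9.17 s

vₓ = 66.70 cos 80.0° = 11.58 m/s; v_y0 = 66.70 sin 80.0° = 65.69 m/s.
Height y(t) = 65.69 t − 0.8100 t² = 534 gives 0.8100 t² − 65.69 t + 534 = 0.
t = [65.69 ± √(65.69² − 2·1.62·534)] / 1.62 = (65.69 ± 50.84) / 1.62, so t = 9.165 s or t = 71.93 s.
The first (ascending) time is 9.165 s.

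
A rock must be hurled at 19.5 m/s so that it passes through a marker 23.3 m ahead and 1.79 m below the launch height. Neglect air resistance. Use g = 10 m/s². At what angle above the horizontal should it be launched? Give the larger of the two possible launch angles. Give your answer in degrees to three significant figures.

71.7°

Trajectory: y = x tanθ − g x² (1 + tan²θ)/(2v₀²). With x = 23.3, y = −1.79, v₀ = 19.5, g = 10.0:
7.139 tan²θ − 23.3 tanθ + (5.349) = 0.
tanθ = [23.3 ± √(23.3² − 4 × 7.139 × (5.349))] / (2 × 7.139) = (23.3 ± 19.75) / 14.28, giving tanθ = 0.2485 or 3.015.
θ = 13.95° or 71.65°; the larger is 71.65°.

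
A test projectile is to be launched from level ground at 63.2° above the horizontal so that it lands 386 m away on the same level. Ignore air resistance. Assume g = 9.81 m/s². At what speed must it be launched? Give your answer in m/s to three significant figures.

68.6 m/s

From R = (v₀² / g) sin 2θ: v₀ = √(gR / sin 2θ).
v₀ = √(9.81 × 386 / sin 126.4°) = √(3787 / 0.8049) = √4704.5 = 68.59 m/s.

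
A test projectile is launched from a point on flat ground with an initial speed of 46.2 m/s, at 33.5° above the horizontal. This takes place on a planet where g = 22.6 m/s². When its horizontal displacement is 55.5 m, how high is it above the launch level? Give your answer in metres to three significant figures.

13.3 m

vₓ = 46.20 cos 33.5° = 38.53 m/s; v_y0 = 46.20 sin 33.5° = 25.50 m/s.
At x = 55.5 m, t = x/vₓ = 55.5/38.53 = 1.441 s.
Height: y = v_y0 t − ½ g t² = 25.50 × 1.441 − 11.30 × 1.441² = 36.73 − 23.45 = 13.28 m.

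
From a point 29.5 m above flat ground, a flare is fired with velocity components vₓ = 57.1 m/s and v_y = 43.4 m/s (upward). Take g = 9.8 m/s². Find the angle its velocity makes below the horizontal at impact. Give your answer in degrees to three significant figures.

Vertical motion (up positive, ground at y = 0): 4.900 t² − (43.40) t − 29.5 = 0, so t = (43.40 + √(43.40² + 2·9.80·29.5)) / 9.80 = (43.40 + 49.62) / 9.80 = 9.491 s.
At impact: v_y = v_y0 − g t = −49.62 m/s; vₓ = 57.10 m/s.
Angle below horizontal: arctan(|v_y|/vₓ) = arctan(49.62/57.10) = 40.99°.

41.0°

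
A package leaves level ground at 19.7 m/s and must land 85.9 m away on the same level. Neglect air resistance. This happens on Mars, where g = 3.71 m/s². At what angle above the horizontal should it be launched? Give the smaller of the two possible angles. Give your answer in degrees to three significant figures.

R = v₀² sin 2θ / g gives sin 2θ = gR/v₀² = 3.71·85.9/19.7² = 0.8212.
2θ = 55.20° or 180° − 55.20° = 124.8°, so θ = 27.60° or 62.40°.
The smaller angle is 27.60°.

27.6°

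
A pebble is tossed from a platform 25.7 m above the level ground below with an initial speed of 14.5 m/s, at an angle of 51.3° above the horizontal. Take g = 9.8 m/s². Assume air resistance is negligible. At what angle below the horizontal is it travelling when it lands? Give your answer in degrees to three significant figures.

vₓ = 14.50 cos 51.3° = 9.066 m/s; v_y0 = 14.50 sin 51.3° = 11.32 m/s.
The projectile lands when y = 25.7 + (11.32) t − ½·9.80·t² = 0. Positive root: t = (11.32 + √(11.32² + 2·9.80·25.7)) / 9.80 = (11.32 + 25.14) / 9.80 = 3.720 s.
At impact: v_y = v_y0 − g t = −25.14 m/s; vₓ = 9.066 m/s.
Angle below horizontal: arctan(|v_y|/vₓ) = arctan(25.14/9.066) = 70.17°.

70.2°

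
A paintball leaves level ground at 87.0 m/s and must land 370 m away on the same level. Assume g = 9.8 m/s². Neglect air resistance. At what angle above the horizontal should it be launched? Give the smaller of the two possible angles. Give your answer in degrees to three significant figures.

From R = (v₀²/g) sin 2θ: sin 2θ = 9.80 × 370 / 7569.0 = 0.4791.
2θ = 28.62° or 180° − 28.62° = 151.4°, so θ = 14.31° or 75.69°.
The smaller angle is 14.31°.

14.3°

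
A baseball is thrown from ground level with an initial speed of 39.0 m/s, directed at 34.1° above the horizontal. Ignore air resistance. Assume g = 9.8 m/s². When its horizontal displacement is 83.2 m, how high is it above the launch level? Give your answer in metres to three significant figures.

23.8 m

vₓ = 39.00 cos 34.1° = 32.29 m/s; v_y0 = 39.00 sin 34.1° = 21.86 m/s.
x = vₓ t ⇒ t = 83.2/32.29 = 2.576 s.
Height: y = v_y0 t − ½ g t² = 21.86 × 2.576 − 4.900 × 2.576² = 56.33 − 32.52 = 23.81 m.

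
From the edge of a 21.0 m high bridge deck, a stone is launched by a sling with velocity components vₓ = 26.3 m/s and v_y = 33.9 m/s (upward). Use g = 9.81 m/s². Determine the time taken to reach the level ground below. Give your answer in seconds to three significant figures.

With up positive and y = 0 at the ground: y(t) = 21.0 + (33.90) t − 4.905 t². Setting y = 0 and taking the positive root: t = [33.90 + √(33.90² + 2·9.81·21.0)] / 9.81 = (33.90 + 39.51) / 9.81 = 7.483 s.

7.48 s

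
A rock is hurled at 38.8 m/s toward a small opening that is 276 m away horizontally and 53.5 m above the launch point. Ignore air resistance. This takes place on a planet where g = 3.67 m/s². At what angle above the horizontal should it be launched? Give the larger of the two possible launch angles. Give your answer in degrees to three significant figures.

66.3°

Trajectory: y = x tanθ − g x² (1 + tan²θ)/(2v₀²). With x = 276, y = 53.5, v₀ = 38.8, g = 3.67:
92.85 tan²θ − 276 tanθ + (146.4) = 0.
tanθ = [276 ± √(276² − 4 × 92.85 × (146.4))] / (2 × 92.85) = (276 ± 147.7) / 185.7, giving tanθ = 0.6908 or 2.282.
θ = 34.64° or 66.33°; the larger is 66.33°.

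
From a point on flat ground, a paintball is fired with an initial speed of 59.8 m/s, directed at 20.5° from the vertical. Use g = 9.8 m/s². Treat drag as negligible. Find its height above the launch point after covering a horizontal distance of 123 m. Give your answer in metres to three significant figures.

160 m

Horizontal component vₓ = 59.80 sin 20.5° = 20.94 m/s; vertical v_y0 = 59.80 cos 20.5° = 56.01 m/s.
x = vₓ t ⇒ t = 123/20.94 = 5.873 s.
Height: y = v_y0 t − ½ g t² = 56.01 × 5.873 − 4.900 × 5.873² = 329.0 − 169.0 = 160.0 m.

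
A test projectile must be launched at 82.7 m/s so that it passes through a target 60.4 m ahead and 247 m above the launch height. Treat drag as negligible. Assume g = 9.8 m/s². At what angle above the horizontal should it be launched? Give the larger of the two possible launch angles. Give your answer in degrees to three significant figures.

Trajectory: y = x tanθ − g x² (1 + tan²θ)/(2v₀²). With x = 60.4, y = 247, v₀ = 82.7, g = 9.80:
2.614 tan²θ − 60.4 tanθ + (249.6) = 0.
tanθ = [60.4 ± √(60.4² − 4 × 2.614 × (249.6))] / (2 × 2.614) = (60.4 ± 32.23) / 5.227, giving tanθ = 5.390 or 17.72.
θ = 79.49° or 86.77°; the larger is 86.77°.

86.8°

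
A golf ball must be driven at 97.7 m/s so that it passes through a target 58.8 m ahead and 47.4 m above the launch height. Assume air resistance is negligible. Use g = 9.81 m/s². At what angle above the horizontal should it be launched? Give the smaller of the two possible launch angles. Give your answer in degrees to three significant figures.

40.6°

Trajectory: y = x tanθ − g x² (1 + tan²θ)/(2v₀²). With x = 58.8, y = 47.4, v₀ = 97.7, g = 9.81:
1.777 tan²θ − 58.8 tanθ + (49.18) = 0.
tanθ = [58.8 ± √(58.8² − 4 × 1.777 × (49.18))] / (2 × 1.777) = (58.8 ± 55.75) / 3.553, giving tanθ = 0.8586 or 32.24.
θ = 40.65° or 88.22°; the smaller is 40.65°.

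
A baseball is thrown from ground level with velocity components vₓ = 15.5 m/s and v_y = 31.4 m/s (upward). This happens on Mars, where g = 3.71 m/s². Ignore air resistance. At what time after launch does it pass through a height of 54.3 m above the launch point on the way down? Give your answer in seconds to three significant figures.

Height y(t) = 31.40 t − 1.855 t² = 54.3 gives 1.855 t² − 31.40 t + 54.3 = 0.
t = [31.40 ± √(31.40² − 2·3.71·54.3)] / 3.71 = (31.40 ± 24.15) / 3.71, so t = 1.955 s or t = 14.97 s.
The descending-branch root is 14.97 s.

15.0 s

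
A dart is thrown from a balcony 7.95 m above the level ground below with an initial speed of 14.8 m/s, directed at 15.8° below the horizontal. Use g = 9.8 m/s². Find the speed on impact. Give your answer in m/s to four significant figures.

19.36 m/s

Resolve: vₓ = 14.80 cos 15.8° = 14.24 m/s and v_y0 = −4.030 m/s (downward).
With up positive and y = 0 at the ground: y(t) = 7.95 + (−4.030) t − 4.900 t². Setting y = 0 and taking the positive root: t = [−4.030 + √(4.030² + 2·9.80·7.95)] / 9.80 = (−4.030 + 13.12) / 9.80 = 0.9273 s.
Vertical velocity at impact: v_y = v_y0 − g t = −4.030 − 9.80 × 0.9273 = −13.12 m/s.
Speed: |v| = √(vₓ² + v_y²) = √(14.24² + 13.12²) = 19.36 m/s.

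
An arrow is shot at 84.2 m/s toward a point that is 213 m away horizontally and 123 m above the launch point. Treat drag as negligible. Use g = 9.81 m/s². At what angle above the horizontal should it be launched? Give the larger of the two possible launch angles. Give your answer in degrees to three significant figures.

Trajectory: y = x tanθ − g x² (1 + tan²θ)/(2v₀²). With x = 213, y = 123, v₀ = 84.2, g = 9.81:
31.39 tan²θ − 213 tanθ + (154.4) = 0.
tanθ = [213 ± √(213² − 4 × 31.39 × (154.4))] / (2 × 31.39) = (213 ± 161.2) / 62.78, giving tanθ = 0.8252 or 5.961.
θ = 39.53° or 80.48°; the larger is 80.48°.

80.5°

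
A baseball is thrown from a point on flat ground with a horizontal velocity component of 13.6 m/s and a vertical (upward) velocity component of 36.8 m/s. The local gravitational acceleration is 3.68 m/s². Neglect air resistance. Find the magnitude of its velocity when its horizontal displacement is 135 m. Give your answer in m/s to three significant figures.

Time to reach x = 135 m: t = x/vₓ = 135/13.60 = 9.926 s.
Vertical velocity there: v_y = v_y0 − g t = 36.80 − 3.68 × 9.926 = 0.2706 m/s.
Speed: √(vₓ² + v_y²) = √(13.60² + 0.2706²) = 13.60 m/s.

13.6 m/s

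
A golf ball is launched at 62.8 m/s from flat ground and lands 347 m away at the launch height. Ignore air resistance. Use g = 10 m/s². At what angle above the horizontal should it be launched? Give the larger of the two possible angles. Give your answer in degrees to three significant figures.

59.2°

Level-ground range R = v₀² sin(2θ)/g ⇒ sin(2θ) = gR/v₀² = 10.0 × 347 / 62.8² = 0.8799.
2θ = 61.62° or 180° − 61.62° = 118.4°, so θ = 30.81° or 59.19°.
The larger angle is 59.19°.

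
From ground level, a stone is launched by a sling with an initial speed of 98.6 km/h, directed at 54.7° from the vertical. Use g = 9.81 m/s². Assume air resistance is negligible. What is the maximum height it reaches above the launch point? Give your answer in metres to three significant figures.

12.8 m

Convert: 98.6 km/h = 98.6/3.6 = 27.39 m/s.
Resolve: vₓ = 27.39 sin 54.7° = 22.35 m/s and v_y0 = 27.39 cos 54.7° = 15.83 m/s.
Peak height H = v_y0² / (2g) = 250.49 / 19.62 = 12.77 m.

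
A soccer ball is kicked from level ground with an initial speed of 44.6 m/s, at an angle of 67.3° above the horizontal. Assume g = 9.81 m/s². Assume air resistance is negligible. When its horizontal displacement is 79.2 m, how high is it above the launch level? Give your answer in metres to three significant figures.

85.5 m

Components: vₓ = 44.60 cos 67.3° = 17.21 m/s, v_y0 = 44.60 sin 67.3° = 41.15 m/s.
Time to reach x = 79.2 m: t = x/vₓ = 79.2/17.21 = 4.602 s.
Height: y = v_y0 t − ½ g t² = 41.15 × 4.602 − 4.905 × 4.602² = 189.3 − 103.9 = 85.47 m.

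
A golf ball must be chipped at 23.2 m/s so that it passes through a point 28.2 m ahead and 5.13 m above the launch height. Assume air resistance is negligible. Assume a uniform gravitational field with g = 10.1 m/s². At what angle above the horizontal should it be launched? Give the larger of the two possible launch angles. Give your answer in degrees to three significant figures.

Trajectory: y = x tanθ − g x² (1 + tan²θ)/(2v₀²). With x = 28.2, y = 5.13, v₀ = 23.2, g = 10.1:
7.461 tan²θ − 28.2 tanθ + (12.59) = 0.
tanθ = [28.2 ± √(28.2² − 4 × 7.461 × (12.59))] / (2 × 7.461) = (28.2 ± 20.48) / 14.92, giving tanθ = 0.5173 or 3.262.
θ = 27.35° or 72.96°; the larger is 72.96°.

73.0°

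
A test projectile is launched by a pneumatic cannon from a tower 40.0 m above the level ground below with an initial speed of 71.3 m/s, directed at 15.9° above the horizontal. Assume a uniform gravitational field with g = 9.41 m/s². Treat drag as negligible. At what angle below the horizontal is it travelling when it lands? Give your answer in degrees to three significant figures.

vₓ = 71.30 cos 15.9° = 68.57 m/s; v_y0 = 71.30 sin 15.9° = 19.53 m/s.
With up positive and y = 0 at the ground: y(t) = 40.0 + (19.53) t − 4.705 t². Setting y = 0 and taking the positive root: t = [19.53 + √(19.53² + 2·9.41·40.0)] / 9.41 = (19.53 + 33.68) / 9.41 = 5.655 s.
At impact: v_y = v_y0 − g t = −33.68 m/s; vₓ = 68.57 m/s.
Angle below horizontal: arctan(|v_y|/vₓ) = arctan(33.68/68.57) = 26.16°.

26.2°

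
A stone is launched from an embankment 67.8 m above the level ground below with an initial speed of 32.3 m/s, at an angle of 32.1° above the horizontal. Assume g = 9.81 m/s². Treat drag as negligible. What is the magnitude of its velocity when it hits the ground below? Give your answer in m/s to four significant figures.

Resolve: vₓ = 32.30 cos 32.1° = 27.36 m/s and v_y0 = 32.30 sin 32.1° = 17.16 m/s.
With up positive and y = 0 at the ground: y(t) = 67.8 + (17.16) t − 4.905 t². Setting y = 0 and taking the positive root: t = [17.16 + √(17.16² + 2·9.81·67.8)] / 9.81 = (17.16 + 40.31) / 9.81 = 5.859 s.
Vertical velocity at impact: v_y = v_y0 − g t = 17.16 − 9.81 × 5.859 = −40.31 m/s.
Speed: |v| = √(vₓ² + v_y²) = √(27.36² + 40.31²) = 48.72 m/s.

48.72 m/s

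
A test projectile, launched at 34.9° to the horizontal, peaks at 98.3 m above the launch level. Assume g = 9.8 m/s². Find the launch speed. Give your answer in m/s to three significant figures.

At the peak v_y = 0, so v_y0 = √(2gH) = √(2 × 9.80 × 98.3) = 43.89 m/s.
v_y0 = v₀ sin θ ⇒ v₀ = 43.89 / sin 34.9° = 76.72 m/s.

76.7 m/s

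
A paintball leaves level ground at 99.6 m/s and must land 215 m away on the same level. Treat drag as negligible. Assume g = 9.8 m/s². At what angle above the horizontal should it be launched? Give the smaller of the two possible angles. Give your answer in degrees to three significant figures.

6.13°

R = v₀² sin 2θ / g gives sin 2θ = gR/v₀² = 9.80·215/99.6² = 0.2124.
2θ = 12.26° or 180° − 12.26° = 167.7°, so θ = 6.131° or 83.87°.
The smaller angle is 6.131°.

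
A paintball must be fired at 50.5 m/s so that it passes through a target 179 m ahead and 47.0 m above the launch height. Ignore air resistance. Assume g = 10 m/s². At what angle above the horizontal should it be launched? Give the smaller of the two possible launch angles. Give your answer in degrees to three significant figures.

41.8°

Trajectory: y = x tanθ − g x² (1 + tan²θ)/(2v₀²). With x = 179, y = 47.0, v₀ = 50.5, g = 10.0:
62.82 tan²θ − 179 tanθ + (109.8) = 0.
tanθ = [179 ± √(179² − 4 × 62.82 × (109.8))] / (2 × 62.82) = (179 ± 66.68) / 125.6, giving tanθ = 0.8940 or 1.955.
θ = 41.80° or 62.91°; the smaller is 41.80°.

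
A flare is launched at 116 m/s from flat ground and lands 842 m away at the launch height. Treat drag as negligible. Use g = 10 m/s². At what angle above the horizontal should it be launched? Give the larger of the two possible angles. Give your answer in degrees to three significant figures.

70.6°

Level-ground range R = v₀² sin(2θ)/g ⇒ sin(2θ) = gR/v₀² = 10.0 × 842 / 116² = 0.6257.
2θ = 38.74° or 180° − 38.74° = 141.3°, so θ = 19.37° or 70.63°.
The larger angle is 70.63°.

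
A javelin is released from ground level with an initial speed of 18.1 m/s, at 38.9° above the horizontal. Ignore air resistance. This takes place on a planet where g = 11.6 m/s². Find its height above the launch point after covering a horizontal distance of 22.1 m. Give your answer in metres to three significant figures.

vₓ = 18.10 cos 38.9° = 14.09 m/s; v_y0 = 18.10 sin 38.9° = 11.37 m/s.
Time to reach x = 22.1 m: t = x/vₓ = 22.1/14.09 = 1.569 s.
Height: y = v_y0 t − ½ g t² = 11.37 × 1.569 − 5.800 × 1.569² = 17.83 − 14.28 = 3.556 m.

3.56 m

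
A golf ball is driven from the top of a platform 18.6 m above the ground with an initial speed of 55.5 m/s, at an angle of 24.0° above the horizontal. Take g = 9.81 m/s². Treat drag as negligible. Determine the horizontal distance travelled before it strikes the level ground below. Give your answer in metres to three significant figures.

Resolve: vₓ = 55.50 cos 24.0° = 50.70 m/s and v_y0 = 55.50 sin 24.0° = 22.57 m/s.
Vertical motion (up positive, ground at y = 0): 4.905 t² − (22.57) t − 18.6 = 0, so t = (22.57 + √(22.57² + 2·9.81·18.6)) / 9.81 = (22.57 + 29.57) / 9.81 = 5.316 s.
Horizontal distance: R = vₓ t = 50.70 × 5.316 = 269.5 m.

270 m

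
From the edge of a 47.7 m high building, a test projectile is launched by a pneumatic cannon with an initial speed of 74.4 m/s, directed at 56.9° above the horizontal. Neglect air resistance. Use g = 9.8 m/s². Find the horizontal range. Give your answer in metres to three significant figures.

Components: vₓ = 74.40 cos 56.9° = 40.63 m/s, v_y0 = 74.40 sin 56.9° = 62.33 m/s.
With up positive and y = 0 at the ground: y(t) = 47.7 + (62.33) t − 4.900 t². Setting y = 0 and taking the positive root: t = [62.33 + √(62.33² + 2·9.80·47.7)] / 9.80 = (62.33 + 69.42) / 9.80 = 13.44 s.
Horizontal distance: R = vₓ t = 40.63 × 13.44 = 546.2 m.

546 m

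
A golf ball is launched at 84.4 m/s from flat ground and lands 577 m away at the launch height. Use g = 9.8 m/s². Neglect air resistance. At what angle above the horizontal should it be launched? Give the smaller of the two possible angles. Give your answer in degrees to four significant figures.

26.27°

R = v₀² sin 2θ / g gives sin 2θ = gR/v₀² = 9.80·577/84.4² = 0.7938.
2θ = 52.54° or 180° − 52.54° = 127.5°, so θ = 26.27° or 63.73°.
The smaller angle is 26.27°.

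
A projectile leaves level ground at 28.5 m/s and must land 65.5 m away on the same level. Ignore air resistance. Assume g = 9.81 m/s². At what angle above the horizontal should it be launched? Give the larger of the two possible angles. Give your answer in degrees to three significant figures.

From R = (v₀²/g) sin 2θ: sin 2θ = 9.81 × 65.5 / 812.25 = 0.7911.
2θ = 52.29° or 180° − 52.29° = 127.7°, so θ = 26.14° or 63.86°.
The larger angle is 63.86°.

63.9°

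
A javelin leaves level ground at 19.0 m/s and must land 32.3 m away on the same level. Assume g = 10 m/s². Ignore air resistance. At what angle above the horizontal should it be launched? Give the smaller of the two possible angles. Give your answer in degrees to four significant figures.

Level-ground range R = v₀² sin(2θ)/g ⇒ sin(2θ) = gR/v₀² = 10.0 × 32.3 / 19.0² = 0.8947.
2θ = 63.47° or 180° − 63.47° = 116.5°, so θ = 31.74° or 58.26°.
The smaller angle is 31.74°.

31.74°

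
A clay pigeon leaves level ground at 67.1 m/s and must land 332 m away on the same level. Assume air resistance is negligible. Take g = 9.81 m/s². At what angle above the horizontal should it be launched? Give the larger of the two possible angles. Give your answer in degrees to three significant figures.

R = v₀² sin 2θ / g gives sin 2θ = gR/v₀² = 9.81·332/67.1² = 0.7234.
2θ = 46.33° or 180° − 46.33° = 133.7°, so θ = 23.17° or 66.83°.
The larger angle is 66.83°.

66.8°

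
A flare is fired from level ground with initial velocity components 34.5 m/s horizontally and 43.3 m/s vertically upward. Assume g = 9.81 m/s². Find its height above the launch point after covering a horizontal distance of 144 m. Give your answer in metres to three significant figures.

95.3 m

x = vₓ t ⇒ t = 144/34.50 = 4.174 s.
Height: y = v_y0 t − ½ g t² = 43.30 × 4.174 − 4.905 × 4.174² = 180.7 − 85.45 = 95.28 m.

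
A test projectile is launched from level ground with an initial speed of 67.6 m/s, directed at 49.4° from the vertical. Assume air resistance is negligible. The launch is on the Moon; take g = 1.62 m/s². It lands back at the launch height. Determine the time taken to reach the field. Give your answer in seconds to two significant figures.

54 s

Horizontal component vₓ = 67.60 sin 49.4° = 51.33 m/s; vertical v_y0 = 67.60 cos 49.4° = 43.99 m/s.
It returns to y = 0 when t = 2 v_y0 / g = 2(43.99)/1.62 = 54.31 s.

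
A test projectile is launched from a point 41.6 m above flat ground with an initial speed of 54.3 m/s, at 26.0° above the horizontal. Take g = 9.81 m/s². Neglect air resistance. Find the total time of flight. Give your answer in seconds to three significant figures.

6.22 s

Components: vₓ = 54.30 cos 26.0° = 48.80 m/s, v_y0 = 54.30 sin 26.0° = 23.80 m/s.
The projectile lands when y = 41.6 + (23.80) t − ½·9.81·t² = 0. Positive root: t = (23.80 + √(23.80² + 2·9.81·41.6)) / 9.81 = (23.80 + 37.19) / 9.81 = 6.217 s.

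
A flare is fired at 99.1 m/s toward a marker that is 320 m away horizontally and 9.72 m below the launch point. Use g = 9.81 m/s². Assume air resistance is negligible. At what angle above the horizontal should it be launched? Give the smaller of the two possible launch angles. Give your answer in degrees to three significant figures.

Trajectory: y = x tanθ − g x² (1 + tan²θ)/(2v₀²). With x = 320, y = −9.72, v₀ = 99.1, g = 9.81:
51.14 tan²θ − 320 tanθ + (41.42) = 0.
tanθ = [320 ± √(320² − 4 × 51.14 × (41.42))] / (2 × 51.14) = (320 ± 306.5) / 102.3, giving tanθ = 0.1322 or 6.125.
θ = 7.533° or 80.73°; the smaller is 7.533°.

7.53°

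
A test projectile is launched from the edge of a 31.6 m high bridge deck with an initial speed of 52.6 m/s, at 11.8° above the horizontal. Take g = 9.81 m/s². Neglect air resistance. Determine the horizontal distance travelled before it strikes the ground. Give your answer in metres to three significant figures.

199 m

Components: vₓ = 52.60 cos 11.8° = 51.49 m/s, v_y0 = 52.60 sin 11.8° = 10.76 m/s.
Vertical motion (up positive, ground at y = 0): 4.905 t² − (10.76) t − 31.6 = 0, so t = (10.76 + √(10.76² + 2·9.81·31.6)) / 9.81 = (10.76 + 27.12) / 9.81 = 3.861 s.
Horizontal distance: R = vₓ t = 51.49 × 3.861 = 198.8 m.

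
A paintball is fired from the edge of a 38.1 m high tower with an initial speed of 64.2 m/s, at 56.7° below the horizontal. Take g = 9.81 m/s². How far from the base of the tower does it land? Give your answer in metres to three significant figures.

23.6 m

Components: vₓ = 64.20 cos 56.7° = 35.25 m/s, v_y0 = −53.66 m/s (downward).
With up positive and y = 0 at the ground: y(t) = 38.1 + (−53.66) t − 4.905 t². Setting y = 0 and taking the positive root: t = [−53.66 + √(53.66² + 2·9.81·38.1)] / 9.81 = (−53.66 + 60.22) / 9.81 = 0.6691 s.
Horizontal distance: R = vₓ t = 35.25 × 0.6691 = 23.58 m.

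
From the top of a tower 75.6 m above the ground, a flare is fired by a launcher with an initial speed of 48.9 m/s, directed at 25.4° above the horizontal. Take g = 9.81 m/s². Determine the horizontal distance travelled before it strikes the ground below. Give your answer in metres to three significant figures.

vₓ = 48.90 cos 25.4° = 44.17 m/s; v_y0 = 48.90 sin 25.4° = 20.97 m/s.
With up positive and y = 0 at the ground: y(t) = 75.6 + (20.97) t − 4.905 t². Setting y = 0 and taking the positive root: t = [20.97 + √(20.97² + 2·9.81·75.6)] / 9.81 = (20.97 + 43.85) / 9.81 = 6.609 s.
Horizontal distance: R = vₓ t = 44.17 × 6.609 = 291.9 m.

292 m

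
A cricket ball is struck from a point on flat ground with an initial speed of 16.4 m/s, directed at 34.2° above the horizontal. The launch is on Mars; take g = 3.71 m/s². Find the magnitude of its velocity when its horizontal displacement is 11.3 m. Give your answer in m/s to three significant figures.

14.9 m/s

Components: vₓ = 16.40 cos 34.2° = 13.56 m/s, v_y0 = 16.40 sin 34.2° = 9.218 m/s.
Time to reach x = 11.3 m: t = x/vₓ = 11.3/13.56 = 0.8331 s.
Vertical velocity there: v_y = v_y0 − g t = 9.218 − 3.71 × 0.8331 = 6.127 m/s.
Speed: √(vₓ² + v_y²) = √(13.56² + 6.127²) = 14.88 m/s.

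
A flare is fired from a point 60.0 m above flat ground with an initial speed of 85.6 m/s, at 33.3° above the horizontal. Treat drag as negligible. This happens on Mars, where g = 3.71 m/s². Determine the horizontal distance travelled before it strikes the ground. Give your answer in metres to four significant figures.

Resolve: vₓ = 85.60 cos 33.3° = 71.55 m/s and v_y0 = 85.60 sin 33.3° = 47.00 m/s.
Vertical motion (up positive, ground at y = 0): 1.855 t² − (47.00) t − 60.0 = 0, so t = (47.00 + √(47.00² + 2·3.71·60.0)) / 3.71 = (47.00 + 51.52) / 3.71 = 26.55 s.
Horizontal distance: R = vₓ t = 71.55 × 26.55 = 1900 m.

1900 m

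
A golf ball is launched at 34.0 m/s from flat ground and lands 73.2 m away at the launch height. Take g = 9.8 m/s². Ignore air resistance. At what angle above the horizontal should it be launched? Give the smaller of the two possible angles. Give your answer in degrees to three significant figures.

Level-ground range R = v₀² sin(2θ)/g ⇒ sin(2θ) = gR/v₀² = 9.80 × 73.2 / 34.0² = 0.6206.
2θ = 38.36° or 180° − 38.36° = 141.6°, so θ = 19.18° or 70.82°.
The smaller angle is 19.18°.

19.2°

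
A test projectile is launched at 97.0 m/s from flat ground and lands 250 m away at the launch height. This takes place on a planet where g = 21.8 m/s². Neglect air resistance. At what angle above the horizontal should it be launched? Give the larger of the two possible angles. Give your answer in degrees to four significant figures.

Level-ground range R = v₀² sin(2θ)/g ⇒ sin(2θ) = gR/v₀² = 21.8 × 250 / 97.0² = 0.5792.
2θ = 35.40° or 180° − 35.40° = 144.6°, so θ = 17.70° or 72.30°.
The larger angle is 72.30°.

72.30°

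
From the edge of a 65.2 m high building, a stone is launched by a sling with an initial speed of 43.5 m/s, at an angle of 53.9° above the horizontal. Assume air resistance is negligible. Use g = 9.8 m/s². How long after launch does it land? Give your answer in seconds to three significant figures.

vₓ = 43.50 cos 53.9° = 25.63 m/s; v_y0 = 43.50 sin 53.9° = 35.15 m/s.
Vertical motion (up positive, ground at y = 0): 4.900 t² − (35.15) t − 65.2 = 0, so t = (35.15 + √(35.15² + 2·9.80·65.2)) / 9.80 = (35.15 + 50.13) / 9.80 = 8.702 s.

8.70 s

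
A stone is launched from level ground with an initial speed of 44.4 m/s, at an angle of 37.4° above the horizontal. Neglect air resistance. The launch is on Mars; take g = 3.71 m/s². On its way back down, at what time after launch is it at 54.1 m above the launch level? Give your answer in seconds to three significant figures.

vₓ = 44.40 cos 37.4° = 35.27 m/s; v_y0 = 44.40 sin 37.4° = 26.97 m/s.
Require v_y0 t − ½ g t² = 54.1, i.e. 1.855 t² − 26.97 t + 54.1 = 0.
t = [26.97 ± √(26.97² − 2·3.71·54.1)] / 3.71 = (26.97 ± 18.05) / 3.71, so t = 2.403 s or t = 12.13 s.
The descending-branch root is 12.13 s.

12.1 s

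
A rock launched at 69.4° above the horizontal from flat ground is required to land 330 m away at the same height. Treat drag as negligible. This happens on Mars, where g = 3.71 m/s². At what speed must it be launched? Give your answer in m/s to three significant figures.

43.1 m/s

From R = (v₀² / g) sin 2θ: v₀ = √(gR / sin 2θ).
v₀ = √(3.71 × 330 / sin 138.8°) = √(1224 / 0.6587) = √1858.7 = 43.11 m/s.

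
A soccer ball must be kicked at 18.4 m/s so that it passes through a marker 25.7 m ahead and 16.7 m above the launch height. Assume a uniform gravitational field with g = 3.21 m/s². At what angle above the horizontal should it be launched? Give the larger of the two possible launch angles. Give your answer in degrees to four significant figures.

Trajectory: y = x tanθ − g x² (1 + tan²θ)/(2v₀²). With x = 25.7, y = 16.7, v₀ = 18.4, g = 3.21:
3.131 tan²θ − 25.7 tanθ + (19.83) = 0.
tanθ = [25.7 ± √(25.7² − 4 × 3.131 × (19.83))] / (2 × 3.131) = (25.7 ± 20.30) / 6.262, giving tanθ = 0.8622 or 7.346.
θ = 40.77° or 82.25°; the larger is 82.25°.

82.25°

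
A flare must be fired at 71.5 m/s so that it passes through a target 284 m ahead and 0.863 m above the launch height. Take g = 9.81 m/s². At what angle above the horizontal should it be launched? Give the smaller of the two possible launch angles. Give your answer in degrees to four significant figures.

16.70°

Trajectory: y = x tanθ − g x² (1 + tan²θ)/(2v₀²). With x = 284, y = 0.863, v₀ = 71.5, g = 9.81:
77.39 tan²θ − 284 tanθ + (78.25) = 0.
tanθ = [284 ± √(284² − 4 × 77.39 × (78.25))] / (2 × 77.39) = (284 ± 237.6) / 154.8, giving tanθ = 0.3001 or 3.370.
θ = 16.70° or 73.47°; the smaller is 16.70°.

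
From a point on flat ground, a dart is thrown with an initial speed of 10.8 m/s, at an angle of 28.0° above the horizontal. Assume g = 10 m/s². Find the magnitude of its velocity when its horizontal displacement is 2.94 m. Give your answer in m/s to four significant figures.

vₓ = 10.80 cos 28.0° = 9.536 m/s; v_y0 = 10.80 sin 28.0° = 5.070 m/s.
At x = 2.94 m, t = x/vₓ = 2.94/9.536 = 0.3083 s.
Vertical velocity there: v_y = v_y0 − g t = 5.070 − 10.0 × 0.3083 = 1.987 m/s.
Speed: √(vₓ² + v_y²) = √(9.536² + 1.987²) = 9.741 m/s.

9.741 m/s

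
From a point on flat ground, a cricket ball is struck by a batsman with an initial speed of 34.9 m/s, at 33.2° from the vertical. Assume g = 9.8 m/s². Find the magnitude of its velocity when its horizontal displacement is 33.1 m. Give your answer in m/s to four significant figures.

22.69 m/s

Components: vₓ = 34.90 sin 33.2° = 19.11 m/s, v_y0 = 34.90 cos 33.2° = 29.20 m/s.
x = vₓ t ⇒ t = 33.1/19.11 = 1.732 s.
Vertical velocity there: v_y = v_y0 − g t = 29.20 − 9.80 × 1.732 = 12.23 m/s.
Speed: √(vₓ² + v_y²) = √(19.11² + 12.23²) = 22.69 m/s.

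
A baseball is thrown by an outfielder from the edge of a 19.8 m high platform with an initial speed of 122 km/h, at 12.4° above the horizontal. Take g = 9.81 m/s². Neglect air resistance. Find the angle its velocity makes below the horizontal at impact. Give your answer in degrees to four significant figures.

32.41°

Convert: 122 km/h = 122/3.6 = 33.89 m/s.
Components: vₓ = 33.89 cos 12.4° = 33.10 m/s, v_y0 = 33.89 sin 12.4° = 7.277 m/s.
Vertical motion (up positive, ground at y = 0): 4.905 t² − (7.277) t − 19.8 = 0, so t = (7.277 + √(7.277² + 2·9.81·19.8)) / 9.81 = (7.277 + 21.01) / 9.81 = 2.884 s.
At impact: v_y = v_y0 − g t = −21.01 m/s; vₓ = 33.10 m/s.
Angle below horizontal: arctan(|v_y|/vₓ) = arctan(21.01/33.10) = 32.41°.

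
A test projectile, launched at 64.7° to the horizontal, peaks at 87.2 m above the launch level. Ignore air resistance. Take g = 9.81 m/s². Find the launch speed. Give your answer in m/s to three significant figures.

45.8 m/s

At the peak v_y = 0, so v_y0 = √(2gH) = √(2 × 9.81 × 87.2) = 41.36 m/s.
v_y0 = v₀ sin θ ⇒ v₀ = 41.36 / sin 64.7° = 45.75 m/s.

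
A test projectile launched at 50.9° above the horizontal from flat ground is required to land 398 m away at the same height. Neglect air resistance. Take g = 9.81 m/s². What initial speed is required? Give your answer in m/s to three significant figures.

Level-ground range: R = v₀² sin(2θ)/g, so v₀ = √(gR / sin 2θ).
v₀ = √(9.81 × 398 / sin 101.8°) = √(3904 / 0.9789) = √3988.7 = 63.16 m/s.

63.2 m/s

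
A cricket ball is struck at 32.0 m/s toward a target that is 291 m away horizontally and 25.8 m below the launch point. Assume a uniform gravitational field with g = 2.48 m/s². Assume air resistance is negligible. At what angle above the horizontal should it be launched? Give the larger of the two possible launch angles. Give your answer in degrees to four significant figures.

68.54°

Trajectory: y = x tanθ − g x² (1 + tan²θ)/(2v₀²). With x = 291, y = −25.8, v₀ = 32.0, g = 2.48:
102.5 tan²θ − 291 tanθ + (76.74) = 0.
tanθ = [291 ± √(291² − 4 × 102.5 × (76.74))] / (2 × 102.5) = (291 ± 230.7) / 205.1, giving tanθ = 0.2942 or 2.544.
θ = 16.40° or 68.54°; the larger is 68.54°.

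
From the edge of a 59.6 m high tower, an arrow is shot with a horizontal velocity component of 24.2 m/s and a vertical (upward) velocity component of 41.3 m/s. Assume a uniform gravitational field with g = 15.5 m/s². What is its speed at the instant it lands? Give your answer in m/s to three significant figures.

64.3 m/s

Vertical motion (up positive, ground at y = 0): 7.750 t² − (41.30) t − 59.6 = 0, so t = (41.30 + √(41.30² + 2·15.5·59.6)) / 15.5 = (41.30 + 59.61) / 15.5 = 6.510 s.
Vertical velocity at impact: v_y = v_y0 − g t = 41.30 − 15.5 × 6.510 = −59.61 m/s.
Speed: |v| = √(vₓ² + v_y²) = √(24.20² + 59.61²) = 64.33 m/s.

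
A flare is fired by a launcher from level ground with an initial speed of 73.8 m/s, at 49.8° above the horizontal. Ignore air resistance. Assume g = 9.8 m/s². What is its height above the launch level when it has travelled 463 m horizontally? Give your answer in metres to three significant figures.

Horizontal component vₓ = 73.80 cos 49.8° = 47.63 m/s; vertical v_y0 = 73.80 sin 49.8° = 56.37 m/s.
x = vₓ t ⇒ t = 463/47.63 = 9.720 s.
Height: y = v_y0 t − ½ g t² = 56.37 × 9.720 − 4.900 × 9.720² = 547.9 − 462.9 = 84.96 m.

85.0 m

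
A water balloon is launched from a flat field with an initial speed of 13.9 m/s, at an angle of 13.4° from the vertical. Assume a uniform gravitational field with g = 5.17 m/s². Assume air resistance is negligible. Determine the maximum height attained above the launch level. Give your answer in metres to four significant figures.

Resolve: vₓ = 13.90 sin 13.4° = 3.221 m/s and v_y0 = 13.90 cos 13.4° = 13.52 m/s.
Maximum height: H = v_y0² / (2g) = 13.52² / (2 × 5.17) = 17.68 m.

17.68 m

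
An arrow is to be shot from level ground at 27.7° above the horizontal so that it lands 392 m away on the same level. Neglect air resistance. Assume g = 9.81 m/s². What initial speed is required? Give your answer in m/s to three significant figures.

Level-ground range: R = v₀² sin(2θ)/g, so v₀ = √(gR / sin 2θ).
v₀ = √(9.81 × 392 / sin 55.40°) = √(3846 / 0.8231) = √4671.8 = 68.35 m/s.

68.4 m/s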